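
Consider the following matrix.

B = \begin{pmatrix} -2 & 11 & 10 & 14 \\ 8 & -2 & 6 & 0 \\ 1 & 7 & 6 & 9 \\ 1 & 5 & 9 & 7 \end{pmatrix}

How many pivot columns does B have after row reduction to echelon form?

4

Row reduce to echelon form.
R2 ← R2 + (4)·R1: [0, 42, 46, 56]
R3 ← R3 + (1/2)·R1: [0, 25/2, 11, 16]
R4 ← R4 + (1/2)·R1: [0, 21/2, 14, 14]
R3 ← R3 − (25/84)·R2: [0, 0, -113/42, -2/3]
R4 ← R4 − (1/4)·R2: [0, 0, 5/2, 0]
R4 ← R4 + (105/113)·R3: [0, 0, 0, -70/113]
Echelon form has 4 nonzero rows, so rank(B) = 4.
Each nonzero row contributes one pivot column: 4 pivot columns.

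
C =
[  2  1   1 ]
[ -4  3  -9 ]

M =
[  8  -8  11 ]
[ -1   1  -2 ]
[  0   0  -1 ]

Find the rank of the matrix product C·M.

2

First compute CM:
[[ 15, -15,  19],
 [-35,  35, -41]]
Now row reduce the product.
R2 ← R2 + (7/3)·R1: [0, 0, 10/3]
2 nonzero rows, so rank(CM) = 2.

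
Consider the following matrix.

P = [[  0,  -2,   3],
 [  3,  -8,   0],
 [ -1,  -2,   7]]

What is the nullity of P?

Row reduce to echelon form.
Swap R1 ↔ R2
R3 ← R3 + (1/3)·R1: [0, -14/3, 7]
R3 ← R3 − (7/3)·R2: [0, 0, 0]
2 nonzero rows, so rank(P) = 2.
P has 3 columns; by rank–nullity, nullity = 3 − 2 = 1.

1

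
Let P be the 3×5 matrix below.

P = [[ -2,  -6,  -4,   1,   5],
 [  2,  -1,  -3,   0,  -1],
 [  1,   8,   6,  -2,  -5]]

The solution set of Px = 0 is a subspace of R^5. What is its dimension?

Row reduce to echelon form.
R2 ← R2 + R1: [0, -7, -7, 1, 4]
R3 ← R3 + (1/2)·R1: [0, 5, 4, -3/2, -5/2]
R3 ← R3 + (5/7)·R2: [0, 0, -1, -11/14, 5/14]
3 nonzero rows, so rank(P) = 3.
P has 5 columns; by rank–nullity, nullity = 5 − 3 = 2.

2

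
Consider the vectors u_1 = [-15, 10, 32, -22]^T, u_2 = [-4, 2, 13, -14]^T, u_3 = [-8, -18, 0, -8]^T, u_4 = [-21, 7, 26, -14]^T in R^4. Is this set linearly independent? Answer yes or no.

yes

Form the matrix with these vectors as rows and row reduce.
R2 ← R2 − (4/15)·R1: [0, -2/3, 67/15, -122/15]
R3 ← R3 − (8/15)·R1: [0, -70/3, -256/15, 56/15]
R4 ← R4 − (7/5)·R1: [0, -7, -94/5, 84/5]
R3 ← R3 − (35)·R2: [0, 0, -867/5, 1442/5]
R4 ← R4 − (21/2)·R2: [0, 0, -657/10, 511/5]
R4 ← R4 − (219/578)·R3: [0, 0, 0, -2044/289]
4 nonzero rows, so the 4 vectors span a space of dimension 4.
Since 4 = 4, the vectors are linearly independent.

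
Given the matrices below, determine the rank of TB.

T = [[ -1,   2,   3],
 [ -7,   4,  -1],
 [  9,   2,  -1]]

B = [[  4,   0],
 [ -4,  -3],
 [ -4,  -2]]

2

First compute TB:
[[-24, -12],
 [-40, -10],
 [ 32,  -4]]
Now row reduce the product.
R2 ← R2 − (5/3)·R1: [0, 10]
R3 ← R3 + (4/3)·R1: [0, -20]
R3 ← R3 + (2)·R2: [0, 0]
2 nonzero rows, so rank(TB) = 2.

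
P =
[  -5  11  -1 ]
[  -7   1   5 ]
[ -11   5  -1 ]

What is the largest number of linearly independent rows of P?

3

Row reduce to echelon form.
R2 ← R2 − (7/5)·R1: [0, -72/5, 32/5]
R3 ← R3 − (11/5)·R1: [0, -96/5, 6/5]
R3 ← R3 − (4/3)·R2: [0, 0, -22/3]
Echelon form has 3 nonzero rows, so rank(P) = 3.
The rank gives the maximum number of linearly independent rows: 3.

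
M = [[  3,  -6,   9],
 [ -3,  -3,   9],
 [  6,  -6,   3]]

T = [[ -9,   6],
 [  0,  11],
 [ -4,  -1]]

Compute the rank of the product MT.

First compute MT:
[[-63, -57],
 [ -9, -60],
 [-66, -33]]
Now row reduce the product.
R2 ← R2 − (1/7)·R1: [0, -363/7]
R3 ← R3 − (22/21)·R1: [0, 187/7]
R3 ← R3 + (17/33)·R2: [0, 0]
2 nonzero rows, so rank(MT) = 2.

2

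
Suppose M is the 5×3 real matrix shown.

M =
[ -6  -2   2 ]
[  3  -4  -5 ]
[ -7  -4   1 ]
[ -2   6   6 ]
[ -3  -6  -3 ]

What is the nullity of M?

1

Row reduce to echelon form.
R2 ← R2 + (1/2)·R1: [0, -5, -4]
R3 ← R3 − (7/6)·R1: [0, -5/3, -4/3]
R4 ← R4 − (1/3)·R1: [0, 20/3, 16/3]
R5 ← R5 − (1/2)·R1: [0, -5, -4]
R3 ← R3 − (1/3)·R2: [0, 0, 0]
R4 ← R4 + (4/3)·R2: [0, 0, 0]
R5 ← R5 − R2: [0, 0, 0]
2 nonzero rows, so rank(M) = 2.
M has 3 columns; by rank–nullity, nullity = 3 − 2 = 1.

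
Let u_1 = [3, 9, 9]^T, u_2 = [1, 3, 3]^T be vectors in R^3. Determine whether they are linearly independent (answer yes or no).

no

Form the matrix with these vectors as rows and row reduce.
R2 ← R2 − (1/3)·R1: [0, 0, 0]
1 nonzero row, so the 2 vectors span a space of dimension 1.
Since 1 < 2, the vectors are linearly dependent.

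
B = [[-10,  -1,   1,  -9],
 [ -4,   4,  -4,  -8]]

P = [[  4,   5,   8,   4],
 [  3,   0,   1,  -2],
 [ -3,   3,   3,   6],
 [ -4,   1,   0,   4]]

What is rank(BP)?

First compute BP:
[[-10, -56, -78, -68],
 [ 40, -40, -40, -80]]
Now row reduce the product.
R2 ← R2 + (4)·R1: [0, -264, -352, -352]
2 nonzero rows, so rank(BP) = 2.

2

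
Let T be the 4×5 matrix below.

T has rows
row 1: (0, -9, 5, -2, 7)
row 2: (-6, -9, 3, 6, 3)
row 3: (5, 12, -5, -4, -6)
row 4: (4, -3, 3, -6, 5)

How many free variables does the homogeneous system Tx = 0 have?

3

Row reduce to echelon form.
Swap R1 ↔ R2
R3 ← R3 + (5/6)·R1: [0, 9/2, -5/2, 1, -7/2]
R4 ← R4 + (2/3)·R1: [0, -9, 5, -2, 7]
R3 ← R3 + (1/2)·R2: [0, 0, 0, 0, 0]
R4 ← R4 − R2: [0, 0, 0, 0, 0]
2 nonzero rows, so rank(T) = 2.
T has 5 columns; by rank–nullity, nullity = 5 − 2 = 3.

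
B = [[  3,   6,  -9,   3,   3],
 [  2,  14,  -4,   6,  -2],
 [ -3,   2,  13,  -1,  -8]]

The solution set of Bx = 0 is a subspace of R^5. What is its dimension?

Row reduce to echelon form.
R2 ← R2 − (2/3)·R1: [0, 10, 2, 4, -4]
R3 ← R3 + R1: [0, 8, 4, 2, -5]
R3 ← R3 − (4/5)·R2: [0, 0, 12/5, -6/5, -9/5]
3 nonzero rows, so rank(B) = 3.
B has 5 columns; by rank–nullity, nullity = 5 − 3 = 2.

2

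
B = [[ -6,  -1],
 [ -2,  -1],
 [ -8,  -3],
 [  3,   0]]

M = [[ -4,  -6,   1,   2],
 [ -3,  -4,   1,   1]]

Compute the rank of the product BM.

2

First compute BM:
[[ 27,  40,  -7, -13],
 [ 11,  16,  -3,  -5],
 [ 41,  60, -11, -19],
 [-12, -18,   3,   6]]
Now row reduce the product.
R2 ← R2 − (11/27)·R1: [0, -8/27, -4/27, 8/27]
R3 ← R3 − (41/27)·R1: [0, -20/27, -10/27, 20/27]
R4 ← R4 + (4/9)·R1: [0, -2/9, -1/9, 2/9]
R3 ← R3 − (5/2)·R2: [0, 0, 0, 0]
R4 ← R4 − (3/4)·R2: [0, 0, 0, 0]
2 nonzero rows, so rank(BM) = 2.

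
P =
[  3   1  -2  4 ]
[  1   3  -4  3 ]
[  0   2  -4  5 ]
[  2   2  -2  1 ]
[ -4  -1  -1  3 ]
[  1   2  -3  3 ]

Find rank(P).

Row reduce to echelon form.
R2 ← R2 − (1/3)·R1: [0, 8/3, -10/3, 5/3]
R4 ← R4 − (2/3)·R1: [0, 4/3, -2/3, -5/3]
R5 ← R5 + (4/3)·R1: [0, 1/3, -11/3, 25/3]
R6 ← R6 − (1/3)·R1: [0, 5/3, -7/3, 5/3]
R3 ← R3 − (3/4)·R2: [0, 0, -3/2, 15/4]
R4 ← R4 − (1/2)·R2: [0, 0, 1, -5/2]
R5 ← R5 − (1/8)·R2: [0, 0, -13/4, 65/8]
R6 ← R6 − (5/8)·R2: [0, 0, -1/4, 5/8]
R4 ← R4 + (2/3)·R3: [0, 0, 0, 0]
R5 ← R5 − (13/6)·R3: [0, 0, 0, 0]
R6 ← R6 − (1/6)·R3: [0, 0, 0, 0]
Echelon form has 3 nonzero rows, so rank(P) = 3.

3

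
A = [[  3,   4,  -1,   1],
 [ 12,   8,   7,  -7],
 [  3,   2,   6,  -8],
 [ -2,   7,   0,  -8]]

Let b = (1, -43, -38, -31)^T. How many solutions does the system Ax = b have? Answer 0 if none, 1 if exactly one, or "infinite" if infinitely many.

Row reduce the augmented matrix [A | b].
R2 ← R2 − (4)·R1: [0, -8, 11, -11, -47]
R3 ← R3 − R1: [0, -2, 7, -9, -39]
R4 ← R4 + (2/3)·R1: [0, 29/3, -2/3, -22/3, -91/3]
R3 ← R3 − (1/4)·R2: [0, 0, 17/4, -25/4, -109/4]
R4 ← R4 + (29/24)·R2: [0, 0, 101/8, -165/8, -697/8]
R4 ← R4 − (101/34)·R3: [0, 0, 0, -35/17, -105/17]
The echelon form has 4 nonzero rows, and every pivot lies in the first 4 columns, so rank(A) = rank([A|b]) = 4.
The system is consistent.
rank = 4 = number of unknowns, so the solution is unique.

1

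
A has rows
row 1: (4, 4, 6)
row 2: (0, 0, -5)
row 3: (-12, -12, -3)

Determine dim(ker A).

1

Row reduce to echelon form.
R3 ← R3 + (3)·R1: [0, 0, 15]
R3 ← R3 + (3)·R2: [0, 0, 0]
2 nonzero rows, so rank(A) = 2.
A has 3 columns; by rank–nullity, nullity = 3 − 2 = 1.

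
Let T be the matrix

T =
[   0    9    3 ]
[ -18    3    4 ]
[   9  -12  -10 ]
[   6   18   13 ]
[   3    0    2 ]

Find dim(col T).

3

Row reduce to echelon form.
Swap R1 ↔ R2
R3 ← R3 + (1/2)·R1: [0, -21/2, -8]
R4 ← R4 + (1/3)·R1: [0, 19, 43/3]
R5 ← R5 + (1/6)·R1: [0, 1/2, 8/3]
R3 ← R3 + (7/6)·R2: [0, 0, -9/2]
R4 ← R4 − (19/9)·R2: [0, 0, 8]
R5 ← R5 − (1/18)·R2: [0, 0, 5/2]
R4 ← R4 + (16/9)·R3: [0, 0, 0]
R5 ← R5 + (5/9)·R3: [0, 0, 0]
Echelon form has 3 nonzero rows, so rank(T) = 3.
The column space has dimension equal to the rank: 3.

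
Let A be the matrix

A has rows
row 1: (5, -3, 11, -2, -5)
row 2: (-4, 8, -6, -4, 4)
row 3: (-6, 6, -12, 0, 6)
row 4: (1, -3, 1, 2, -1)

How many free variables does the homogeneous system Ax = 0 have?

Row reduce to echelon form.
R2 ← R2 + (4/5)·R1: [0, 28/5, 14/5, -28/5, 0]
R3 ← R3 + (6/5)·R1: [0, 12/5, 6/5, -12/5, 0]
R4 ← R4 − (1/5)·R1: [0, -12/5, -6/5, 12/5, 0]
R3 ← R3 − (3/7)·R2: [0, 0, 0, 0, 0]
R4 ← R4 + (3/7)·R2: [0, 0, 0, 0, 0]
2 nonzero rows, so rank(A) = 2.
A has 5 columns; by rank–nullity, nullity = 5 − 2 = 3.

3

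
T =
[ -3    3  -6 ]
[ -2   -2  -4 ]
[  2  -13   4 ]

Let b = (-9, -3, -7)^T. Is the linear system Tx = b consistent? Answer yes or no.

no

Row reduce the augmented matrix [T | b].
R2 ← R2 − (2/3)·R1: [0, -4, 0, 3]
R3 ← R3 + (2/3)·R1: [0, -11, 0, -13]
R3 ← R3 − (11/4)·R2: [0, 0, 0, -85/4]
The echelon form has 3 nonzero rows; the last pivot sits in the augmented column, so rank(T) = 2 but rank([T|b]) = 3.
Since the ranks differ, the system is inconsistent.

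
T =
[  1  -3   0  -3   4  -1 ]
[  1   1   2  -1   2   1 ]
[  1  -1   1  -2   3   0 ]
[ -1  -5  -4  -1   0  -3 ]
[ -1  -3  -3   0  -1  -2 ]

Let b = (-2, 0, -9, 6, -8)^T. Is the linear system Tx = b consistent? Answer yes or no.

Row reduce the augmented matrix [T | b].
R2 ← R2 − R1: [0, 4, 2, 2, -2, 2, 2]
R3 ← R3 − R1: [0, 2, 1, 1, -1, 1, -7]
R4 ← R4 + R1: [0, -8, -4, -4, 4, -4, 4]
R5 ← R5 + R1: [0, -6, -3, -3, 3, -3, -10]
R3 ← R3 − (1/2)·R2: [0, 0, 0, 0, 0, 0, -8]
R4 ← R4 + (2)·R2: [0, 0, 0, 0, 0, 0, 8]
R5 ← R5 + (3/2)·R2: [0, 0, 0, 0, 0, 0, -7]
R4 ← R4 + R3: [0, 0, 0, 0, 0, 0, 0]
R5 ← R5 − (7/8)·R3: [0, 0, 0, 0, 0, 0, 0]
The echelon form has 3 nonzero rows; the last pivot sits in the augmented column, so rank(T) = 2 but rank([T|b]) = 3.
Since the ranks differ, the system is inconsistent.

no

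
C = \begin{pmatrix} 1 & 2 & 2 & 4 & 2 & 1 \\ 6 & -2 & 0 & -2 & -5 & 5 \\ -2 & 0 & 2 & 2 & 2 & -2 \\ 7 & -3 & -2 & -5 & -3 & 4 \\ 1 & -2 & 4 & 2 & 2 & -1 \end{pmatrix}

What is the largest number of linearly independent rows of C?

Row reduce to echelon form.
R2 ← R2 − (6)·R1: [0, -14, -12, -26, -17, -1]
R3 ← R3 + (2)·R1: [0, 4, 6, 10, 6, 0]
R4 ← R4 − (7)·R1: [0, -17, -16, -33, -17, -3]
R5 ← R5 − R1: [0, -4, 2, -2, 0, -2]
R3 ← R3 + (2/7)·R2: [0, 0, 18/7, 18/7, 8/7, -2/7]
R4 ← R4 − (17/14)·R2: [0, 0, -10/7, -10/7, 51/14, -25/14]
R5 ← R5 − (2/7)·R2: [0, 0, 38/7, 38/7, 34/7, -12/7]
R4 ← R4 + (5/9)·R3: [0, 0, 0, 0, 77/18, -35/18]
R5 ← R5 − (19/9)·R3: [0, 0, 0, 0, 22/9, -10/9]
R5 ← R5 − (4/7)·R4: [0, 0, 0, 0, 0, 0]
Echelon form has 4 nonzero rows, so rank(C) = 4.
The rank gives the maximum number of linearly independent rows: 4.

4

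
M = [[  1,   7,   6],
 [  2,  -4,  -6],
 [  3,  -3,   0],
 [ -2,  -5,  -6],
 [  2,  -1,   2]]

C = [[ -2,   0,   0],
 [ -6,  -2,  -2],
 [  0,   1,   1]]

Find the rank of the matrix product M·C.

2

First compute MC:
[[-44,  -8,  -8],
 [ 20,   2,   2],
 [ 12,   6,   6],
 [ 34,   4,   4],
 [  2,   4,   4]]
Now row reduce the product.
R2 ← R2 + (5/11)·R1: [0, -18/11, -18/11]
R3 ← R3 + (3/11)·R1: [0, 42/11, 42/11]
R4 ← R4 + (17/22)·R1: [0, -24/11, -24/11]
R5 ← R5 + (1/22)·R1: [0, 40/11, 40/11]
R3 ← R3 + (7/3)·R2: [0, 0, 0]
R4 ← R4 − (4/3)·R2: [0, 0, 0]
R5 ← R5 + (20/9)·R2: [0, 0, 0]
2 nonzero rows, so rank(MC) = 2.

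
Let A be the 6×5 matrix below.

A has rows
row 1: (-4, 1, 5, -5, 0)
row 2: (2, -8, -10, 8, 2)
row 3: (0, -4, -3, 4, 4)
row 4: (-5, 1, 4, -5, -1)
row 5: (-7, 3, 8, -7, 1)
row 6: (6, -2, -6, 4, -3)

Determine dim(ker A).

Row reduce to echelon form.
R2 ← R2 + (1/2)·R1: [0, -15/2, -15/2, 11/2, 2]
R4 ← R4 − (5/4)·R1: [0, -1/4, -9/4, 5/4, -1]
R5 ← R5 − (7/4)·R1: [0, 5/4, -3/4, 7/4, 1]
R6 ← R6 + (3/2)·R1: [0, -1/2, 3/2, -7/2, -3]
R3 ← R3 − (8/15)·R2: [0, 0, 1, 16/15, 44/15]
R4 ← R4 − (1/30)·R2: [0, 0, -2, 16/15, -16/15]
R5 ← R5 + (1/6)·R2: [0, 0, -2, 8/3, 4/3]
R6 ← R6 − (1/15)·R2: [0, 0, 2, -58/15, -47/15]
R4 ← R4 + (2)·R3: [0, 0, 0, 16/5, 24/5]
R5 ← R5 + (2)·R3: [0, 0, 0, 24/5, 36/5]
R6 ← R6 − (2)·R3: [0, 0, 0, -6, -9]
R5 ← R5 − (3/2)·R4: [0, 0, 0, 0, 0]
R6 ← R6 + (15/8)·R4: [0, 0, 0, 0, 0]
4 nonzero rows, so rank(A) = 4.
A has 5 columns; by rank–nullity, nullity = 5 − 4 = 1.

1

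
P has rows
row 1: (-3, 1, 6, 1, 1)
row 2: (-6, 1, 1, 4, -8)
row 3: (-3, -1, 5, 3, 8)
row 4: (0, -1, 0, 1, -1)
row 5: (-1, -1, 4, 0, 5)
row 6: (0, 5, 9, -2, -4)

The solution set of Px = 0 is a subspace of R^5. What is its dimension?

0

Row reduce to echelon form.
R2 ← R2 − (2)·R1: [0, -1, -11, 2, -10]
R3 ← R3 − R1: [0, -2, -1, 2, 7]
R5 ← R5 − (1/3)·R1: [0, -4/3, 2, -1/3, 14/3]
R3 ← R3 − (2)·R2: [0, 0, 21, -2, 27]
R4 ← R4 − R2: [0, 0, 11, -1, 9]
R5 ← R5 − (4/3)·R2: [0, 0, 50/3, -3, 18]
R6 ← R6 + (5)·R2: [0, 0, -46, 8, -54]
R4 ← R4 − (11/21)·R3: [0, 0, 0, 1/21, -36/7]
R5 ← R5 − (50/63)·R3: [0, 0, 0, -89/63, -24/7]
R6 ← R6 + (46/21)·R3: [0, 0, 0, 76/21, 36/7]
R5 ← R5 + (89/3)·R4: [0, 0, 0, 0, -156]
R6 ← R6 − (76)·R4: [0, 0, 0, 0, 396]
R6 ← R6 + (33/13)·R5: [0, 0, 0, 0, 0]
5 nonzero rows, so rank(P) = 5.
P has 5 columns; by rank–nullity, nullity = 5 − 5 = 0.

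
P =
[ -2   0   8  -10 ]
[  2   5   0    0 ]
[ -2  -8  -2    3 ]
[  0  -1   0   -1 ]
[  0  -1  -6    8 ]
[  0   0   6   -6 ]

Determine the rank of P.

Row reduce to echelon form.
R2 ← R2 + R1: [0, 5, 8, -10]
R3 ← R3 − R1: [0, -8, -10, 13]
R3 ← R3 + (8/5)·R2: [0, 0, 14/5, -3]
R4 ← R4 + (1/5)·R2: [0, 0, 8/5, -3]
R5 ← R5 + (1/5)·R2: [0, 0, -22/5, 6]
R4 ← R4 − (4/7)·R3: [0, 0, 0, -9/7]
R5 ← R5 + (11/7)·R3: [0, 0, 0, 9/7]
R6 ← R6 − (15/7)·R3: [0, 0, 0, 3/7]
R5 ← R5 + R4: [0, 0, 0, 0]
R6 ← R6 + (1/3)·R4: [0, 0, 0, 0]
Echelon form has 4 nonzero rows, so rank(P) = 4.

4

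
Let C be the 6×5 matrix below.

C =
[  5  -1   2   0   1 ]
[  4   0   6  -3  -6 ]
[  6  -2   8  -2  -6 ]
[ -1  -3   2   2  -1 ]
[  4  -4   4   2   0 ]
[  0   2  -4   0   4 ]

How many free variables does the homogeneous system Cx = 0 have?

2

Row reduce to echelon form.
R2 ← R2 − (4/5)·R1: [0, 4/5, 22/5, -3, -34/5]
R3 ← R3 − (6/5)·R1: [0, -4/5, 28/5, -2, -36/5]
R4 ← R4 + (1/5)·R1: [0, -16/5, 12/5, 2, -4/5]
R5 ← R5 − (4/5)·R1: [0, -16/5, 12/5, 2, -4/5]
R3 ← R3 + R2: [0, 0, 10, -5, -14]
R4 ← R4 + (4)·R2: [0, 0, 20, -10, -28]
R5 ← R5 + (4)·R2: [0, 0, 20, -10, -28]
R6 ← R6 − (5/2)·R2: [0, 0, -15, 15/2, 21]
R4 ← R4 − (2)·R3: [0, 0, 0, 0, 0]
R5 ← R5 − (2)·R3: [0, 0, 0, 0, 0]
R6 ← R6 + (3/2)·R3: [0, 0, 0, 0, 0]
3 nonzero rows, so rank(C) = 3.
C has 5 columns; by rank–nullity, nullity = 5 − 3 = 2.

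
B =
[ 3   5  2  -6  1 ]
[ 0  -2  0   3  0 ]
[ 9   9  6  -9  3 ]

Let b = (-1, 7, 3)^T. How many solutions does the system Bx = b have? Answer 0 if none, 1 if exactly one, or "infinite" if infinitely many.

Row reduce the augmented matrix [B | b].
R3 ← R3 − (3)·R1: [0, -6, 0, 9, 0, 6]
R3 ← R3 − (3)·R2: [0, 0, 0, 0, 0, -15]
The echelon form has 3 nonzero rows; the last pivot sits in the augmented column, so rank(B) = 2 but rank([B|b]) = 3.
Since the ranks differ, the system is inconsistent.
It has no solutions.

0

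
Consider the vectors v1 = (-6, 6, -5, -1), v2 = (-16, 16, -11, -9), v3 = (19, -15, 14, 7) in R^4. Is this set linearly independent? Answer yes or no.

Form the matrix with these vectors as rows and row reduce.
R2 ← R2 − (8/3)·R1: [0, 0, 7/3, -19/3]
R3 ← R3 + (19/6)·R1: [0, 4, -11/6, 23/6]
Swap R2 ↔ R3
3 nonzero rows, so the 3 vectors span a space of dimension 3.
Since 3 = 3, the vectors are linearly independent.

yes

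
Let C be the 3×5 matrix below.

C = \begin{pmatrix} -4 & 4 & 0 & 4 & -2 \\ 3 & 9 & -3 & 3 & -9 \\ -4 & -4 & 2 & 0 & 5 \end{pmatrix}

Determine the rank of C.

2

Row reduce to echelon form.
R2 ← R2 + (3/4)·R1: [0, 12, -3, 6, -21/2]
R3 ← R3 − R1: [0, -8, 2, -4, 7]
R3 ← R3 + (2/3)·R2: [0, 0, 0, 0, 0]
Echelon form has 2 nonzero rows, so rank(C) = 2.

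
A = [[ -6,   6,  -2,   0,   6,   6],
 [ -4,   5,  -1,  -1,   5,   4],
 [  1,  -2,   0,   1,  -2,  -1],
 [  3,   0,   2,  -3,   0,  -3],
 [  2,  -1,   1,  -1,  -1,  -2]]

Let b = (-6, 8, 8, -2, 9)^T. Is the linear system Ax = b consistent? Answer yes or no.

no

Row reduce the augmented matrix [A | b].
R2 ← R2 − (2/3)·R1: [0, 1, 1/3, -1, 1, 0, 12]
R3 ← R3 + (1/6)·R1: [0, -1, -1/3, 1, -1, 0, 7]
R4 ← R4 + (1/2)·R1: [0, 3, 1, -3, 3, 0, -5]
R5 ← R5 + (1/3)·R1: [0, 1, 1/3, -1, 1, 0, 7]
R3 ← R3 + R2: [0, 0, 0, 0, 0, 0, 19]
R4 ← R4 − (3)·R2: [0, 0, 0, 0, 0, 0, -41]
R5 ← R5 − R2: [0, 0, 0, 0, 0, 0, -5]
R4 ← R4 + (41/19)·R3: [0, 0, 0, 0, 0, 0, 0]
R5 ← R5 + (5/19)·R3: [0, 0, 0, 0, 0, 0, 0]
The echelon form has 3 nonzero rows; the last pivot sits in the augmented column, so rank(A) = 2 but rank([A|b]) = 3.
Since the ranks differ, the system is inconsistent.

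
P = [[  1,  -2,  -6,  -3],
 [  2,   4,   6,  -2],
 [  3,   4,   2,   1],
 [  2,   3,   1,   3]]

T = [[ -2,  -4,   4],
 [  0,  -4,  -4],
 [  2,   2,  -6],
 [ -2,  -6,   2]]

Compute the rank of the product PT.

First compute PT:
[[ -8,  10,  42],
 [ 12,   0, -48],
 [ -4, -30, -14],
 [ -8, -36,  -4]]
Now row reduce the product.
R2 ← R2 + (3/2)·R1: [0, 15, 15]
R3 ← R3 − (1/2)·R1: [0, -35, -35]
R4 ← R4 − R1: [0, -46, -46]
R3 ← R3 + (7/3)·R2: [0, 0, 0]
R4 ← R4 + (46/15)·R2: [0, 0, 0]
2 nonzero rows, so rank(PT) = 2.

2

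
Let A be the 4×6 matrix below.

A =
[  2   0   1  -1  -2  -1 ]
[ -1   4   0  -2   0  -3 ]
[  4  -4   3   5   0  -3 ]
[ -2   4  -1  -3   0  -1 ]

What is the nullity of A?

3

Row reduce to echelon form.
R2 ← R2 + (1/2)·R1: [0, 4, 1/2, -5/2, -1, -7/2]
R3 ← R3 − (2)·R1: [0, -4, 1, 7, 4, -1]
R4 ← R4 + R1: [0, 4, 0, -4, -2, -2]
R3 ← R3 + R2: [0, 0, 3/2, 9/2, 3, -9/2]
R4 ← R4 − R2: [0, 0, -1/2, -3/2, -1, 3/2]
R4 ← R4 + (1/3)·R3: [0, 0, 0, 0, 0, 0]
3 nonzero rows, so rank(A) = 3.
A has 6 columns; by rank–nullity, nullity = 6 − 3 = 3.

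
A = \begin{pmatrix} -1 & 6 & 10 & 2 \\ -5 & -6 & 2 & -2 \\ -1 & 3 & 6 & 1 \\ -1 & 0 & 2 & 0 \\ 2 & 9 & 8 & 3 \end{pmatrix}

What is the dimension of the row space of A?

2

Row reduce to echelon form.
R2 ← R2 − (5)·R1: [0, -36, -48, -12]
R3 ← R3 − R1: [0, -3, -4, -1]
R4 ← R4 − R1: [0, -6, -8, -2]
R5 ← R5 + (2)·R1: [0, 21, 28, 7]
R3 ← R3 − (1/12)·R2: [0, 0, 0, 0]
R4 ← R4 − (1/6)·R2: [0, 0, 0, 0]
R5 ← R5 + (7/12)·R2: [0, 0, 0, 0]
Echelon form has 2 nonzero rows, so rank(A) = 2.
The row space has dimension equal to the rank: 2.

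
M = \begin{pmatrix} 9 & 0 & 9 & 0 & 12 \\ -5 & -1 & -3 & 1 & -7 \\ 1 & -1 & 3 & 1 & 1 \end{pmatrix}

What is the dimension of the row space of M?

2

Row reduce to echelon form.
R2 ← R2 + (5/9)·R1: [0, -1, 2, 1, -1/3]
R3 ← R3 − (1/9)·R1: [0, -1, 2, 1, -1/3]
R3 ← R3 − R2: [0, 0, 0, 0, 0]
Echelon form has 2 nonzero rows, so rank(M) = 2.
The row space has dimension equal to the rank: 2.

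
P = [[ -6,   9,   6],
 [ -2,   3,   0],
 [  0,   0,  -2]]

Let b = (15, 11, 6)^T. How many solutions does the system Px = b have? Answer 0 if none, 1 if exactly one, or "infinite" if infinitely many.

infinite

Row reduce the augmented matrix [P | b].
R2 ← R2 − (1/3)·R1: [0, 0, -2, 6]
R3 ← R3 − R2: [0, 0, 0, 0]
The echelon form has 2 nonzero rows, and every pivot lies in the first 3 columns, so rank(P) = rank([P|b]) = 2.
The system is consistent.
rank = 2 < 3 unknowns, so there are infinitely many solutions.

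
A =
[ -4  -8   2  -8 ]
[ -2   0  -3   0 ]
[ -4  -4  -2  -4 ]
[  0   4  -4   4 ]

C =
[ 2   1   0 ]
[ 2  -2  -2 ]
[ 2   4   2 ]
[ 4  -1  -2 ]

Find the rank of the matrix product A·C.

First compute AC:
[[-52,  28,  36],
 [-10, -14,  -6],
 [-36,   0,  12],
 [ 16, -28, -24]]
Now row reduce the product.
R2 ← R2 − (5/26)·R1: [0, -252/13, -168/13]
R3 ← R3 − (9/13)·R1: [0, -252/13, -168/13]
R4 ← R4 + (4/13)·R1: [0, -252/13, -168/13]
R3 ← R3 − R2: [0, 0, 0]
R4 ← R4 − R2: [0, 0, 0]
2 nonzero rows, so rank(AC) = 2.

2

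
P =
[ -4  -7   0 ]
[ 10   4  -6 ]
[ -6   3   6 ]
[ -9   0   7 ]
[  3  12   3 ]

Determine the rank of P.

2

Row reduce to echelon form.
R2 ← R2 + (5/2)·R1: [0, -27/2, -6]
R3 ← R3 − (3/2)·R1: [0, 27/2, 6]
R4 ← R4 − (9/4)·R1: [0, 63/4, 7]
R5 ← R5 + (3/4)·R1: [0, 27/4, 3]
R3 ← R3 + R2: [0, 0, 0]
R4 ← R4 + (7/6)·R2: [0, 0, 0]
R5 ← R5 + (1/2)·R2: [0, 0, 0]
Echelon form has 2 nonzero rows, so rank(P) = 2.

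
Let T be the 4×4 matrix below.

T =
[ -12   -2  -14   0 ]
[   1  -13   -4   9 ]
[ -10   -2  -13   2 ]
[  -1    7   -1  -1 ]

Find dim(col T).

Row reduce to echelon form.
R2 ← R2 + (1/12)·R1: [0, -79/6, -31/6, 9]
R3 ← R3 − (5/6)·R1: [0, -1/3, -4/3, 2]
R4 ← R4 − (1/12)·R1: [0, 43/6, 1/6, -1]
R3 ← R3 − (2/79)·R2: [0, 0, -95/79, 140/79]
R4 ← R4 + (43/79)·R2: [0, 0, -209/79, 308/79]
R4 ← R4 − (11/5)·R3: [0, 0, 0, 0]
Echelon form has 3 nonzero rows, so rank(T) = 3.
The column space has dimension equal to the rank: 3.

3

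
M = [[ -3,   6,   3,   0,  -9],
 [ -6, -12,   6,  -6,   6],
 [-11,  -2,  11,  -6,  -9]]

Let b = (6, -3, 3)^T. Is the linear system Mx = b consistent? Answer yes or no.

no

Row reduce the augmented matrix [M | b].
R2 ← R2 − (2)·R1: [0, -24, 0, -6, 24, -15]
R3 ← R3 − (11/3)·R1: [0, -24, 0, -6, 24, -19]
R3 ← R3 − R2: [0, 0, 0, 0, 0, -4]
The echelon form has 3 nonzero rows; the last pivot sits in the augmented column, so rank(M) = 2 but rank([M|b]) = 3.
Since the ranks differ, the system is inconsistent.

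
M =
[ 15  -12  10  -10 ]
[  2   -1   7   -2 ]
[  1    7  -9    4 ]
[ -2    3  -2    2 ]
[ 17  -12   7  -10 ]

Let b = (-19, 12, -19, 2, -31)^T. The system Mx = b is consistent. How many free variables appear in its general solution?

Row reduce the augmented matrix [M | b].
R2 ← R2 − (2/15)·R1: [0, 3/5, 17/3, -2/3, 218/15]
R3 ← R3 − (1/15)·R1: [0, 39/5, -29/3, 14/3, -266/15]
R4 ← R4 + (2/15)·R1: [0, 7/5, -2/3, 2/3, -8/15]
R5 ← R5 − (17/15)·R1: [0, 8/5, -13/3, 4/3, -142/15]
R3 ← R3 − (13)·R2: [0, 0, -250/3, 40/3, -620/3]
R4 ← R4 − (7/3)·R2: [0, 0, -125/9, 20/9, -310/9]
R5 ← R5 − (8/3)·R2: [0, 0, -175/9, 28/9, -434/9]
R4 ← R4 − (1/6)·R3: [0, 0, 0, 0, 0]
R5 ← R5 − (7/30)·R3: [0, 0, 0, 0, 0]
The echelon form has 3 nonzero rows, and every pivot lies in the first 4 columns, so rank(M) = rank([M|b]) = 3.
The system is consistent.
Free variables = (unknowns) − (rank) = 4 − 3 = 1.

1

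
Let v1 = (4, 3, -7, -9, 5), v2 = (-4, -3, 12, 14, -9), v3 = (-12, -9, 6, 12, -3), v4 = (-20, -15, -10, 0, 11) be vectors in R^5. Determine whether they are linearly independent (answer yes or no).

no

Form the matrix with these vectors as rows and row reduce.
R2 ← R2 + R1: [0, 0, 5, 5, -4]
R3 ← R3 + (3)·R1: [0, 0, -15, -15, 12]
R4 ← R4 + (5)·R1: [0, 0, -45, -45, 36]
R3 ← R3 + (3)·R2: [0, 0, 0, 0, 0]
R4 ← R4 + (9)·R2: [0, 0, 0, 0, 0]
2 nonzero rows, so the 4 vectors span a space of dimension 2.
Since 2 < 4, the vectors are linearly dependent.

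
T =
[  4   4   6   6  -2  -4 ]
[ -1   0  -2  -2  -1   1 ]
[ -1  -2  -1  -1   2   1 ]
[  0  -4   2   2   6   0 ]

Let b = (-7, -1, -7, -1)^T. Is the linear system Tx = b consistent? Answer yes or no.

no

Row reduce the augmented matrix [T | b].
R2 ← R2 + (1/4)·R1: [0, 1, -1/2, -1/2, -3/2, 0, -11/4]
R3 ← R3 + (1/4)·R1: [0, -1, 1/2, 1/2, 3/2, 0, -35/4]
R3 ← R3 + R2: [0, 0, 0, 0, 0, 0, -23/2]
R4 ← R4 + (4)·R2: [0, 0, 0, 0, 0, 0, -12]
R4 ← R4 − (24/23)·R3: [0, 0, 0, 0, 0, 0, 0]
The echelon form has 3 nonzero rows; the last pivot sits in the augmented column, so rank(T) = 2 but rank([T|b]) = 3.
Since the ranks differ, the system is inconsistent.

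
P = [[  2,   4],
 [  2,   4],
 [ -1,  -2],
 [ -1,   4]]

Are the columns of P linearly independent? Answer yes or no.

yes

Row reduce P to echelon form.
R2 ← R2 − R1: [0, 0]
R3 ← R3 + (1/2)·R1: [0, 0]
R4 ← R4 + (1/2)·R1: [0, 6]
Swap R2 ↔ R4
2 pivots among 2 columns.
Every column is a pivot column, so the columns are linearly independent.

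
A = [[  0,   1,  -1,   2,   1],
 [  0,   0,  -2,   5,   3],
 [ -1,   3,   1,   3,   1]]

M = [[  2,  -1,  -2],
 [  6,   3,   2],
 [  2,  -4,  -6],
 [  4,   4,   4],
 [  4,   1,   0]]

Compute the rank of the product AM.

First compute AM:
[[ 16,  16,  16],
 [ 28,  31,  32],
 [ 34,  19,  14]]
Now row reduce the product.
R2 ← R2 − (7/4)·R1: [0, 3, 4]
R3 ← R3 − (17/8)·R1: [0, -15, -20]
R3 ← R3 + (5)·R2: [0, 0, 0]
2 nonzero rows, so rank(AM) = 2.

2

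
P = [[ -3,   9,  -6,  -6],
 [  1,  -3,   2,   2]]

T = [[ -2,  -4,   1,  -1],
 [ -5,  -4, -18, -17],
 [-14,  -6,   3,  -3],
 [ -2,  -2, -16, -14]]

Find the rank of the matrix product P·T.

1

First compute PT:
[[ 57,  24, -87, -48],
 [-19,  -8,  29,  16]]
Now row reduce the product.
R2 ← R2 + (1/3)·R1: [0, 0, 0, 0]
1 nonzero row, so rank(PT) = 1.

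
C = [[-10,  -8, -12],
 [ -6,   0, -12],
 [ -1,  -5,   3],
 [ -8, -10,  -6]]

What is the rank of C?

2

Row reduce to echelon form.
R2 ← R2 − (3/5)·R1: [0, 24/5, -24/5]
R3 ← R3 − (1/10)·R1: [0, -21/5, 21/5]
R4 ← R4 − (4/5)·R1: [0, -18/5, 18/5]
R3 ← R3 + (7/8)·R2: [0, 0, 0]
R4 ← R4 + (3/4)·R2: [0, 0, 0]
Echelon form has 2 nonzero rows, so rank(C) = 2.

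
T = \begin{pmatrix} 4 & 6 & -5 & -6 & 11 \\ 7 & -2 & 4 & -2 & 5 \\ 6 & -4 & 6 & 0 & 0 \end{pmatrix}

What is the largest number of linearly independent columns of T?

Row reduce to echelon form.
R2 ← R2 − (7/4)·R1: [0, -25/2, 51/4, 17/2, -57/4]
R3 ← R3 − (3/2)·R1: [0, -13, 27/2, 9, -33/2]
R3 ← R3 − (26/25)·R2: [0, 0, 6/25, 4/25, -42/25]
Echelon form has 3 nonzero rows, so rank(T) = 3.
The rank gives the maximum number of linearly independent columns: 3.

3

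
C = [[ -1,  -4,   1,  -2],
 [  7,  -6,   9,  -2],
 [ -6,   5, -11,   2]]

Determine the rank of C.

Row reduce to echelon form.
R2 ← R2 + (7)·R1: [0, -34, 16, -16]
R3 ← R3 − (6)·R1: [0, 29, -17, 14]
R3 ← R3 + (29/34)·R2: [0, 0, -57/17, 6/17]
Echelon form has 3 nonzero rows, so rank(C) = 3.

3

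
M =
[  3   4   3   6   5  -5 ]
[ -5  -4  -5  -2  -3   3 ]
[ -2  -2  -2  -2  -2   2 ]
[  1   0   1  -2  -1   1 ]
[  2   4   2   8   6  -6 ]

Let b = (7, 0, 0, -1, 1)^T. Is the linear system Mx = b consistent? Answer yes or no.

no

Row reduce the augmented matrix [M | b].
R2 ← R2 + (5/3)·R1: [0, 8/3, 0, 8, 16/3, -16/3, 35/3]
R3 ← R3 + (2/3)·R1: [0, 2/3, 0, 2, 4/3, -4/3, 14/3]
R4 ← R4 − (1/3)·R1: [0, -4/3, 0, -4, -8/3, 8/3, -10/3]
R5 ← R5 − (2/3)·R1: [0, 4/3, 0, 4, 8/3, -8/3, -11/3]
R3 ← R3 − (1/4)·R2: [0, 0, 0, 0, 0, 0, 7/4]
R4 ← R4 + (1/2)·R2: [0, 0, 0, 0, 0, 0, 5/2]
R5 ← R5 − (1/2)·R2: [0, 0, 0, 0, 0, 0, -19/2]
R4 ← R4 − (10/7)·R3: [0, 0, 0, 0, 0, 0, 0]
R5 ← R5 + (38/7)·R3: [0, 0, 0, 0, 0, 0, 0]
The echelon form has 3 nonzero rows; the last pivot sits in the augmented column, so rank(M) = 2 but rank([M|b]) = 3.
Since the ranks differ, the system is inconsistent.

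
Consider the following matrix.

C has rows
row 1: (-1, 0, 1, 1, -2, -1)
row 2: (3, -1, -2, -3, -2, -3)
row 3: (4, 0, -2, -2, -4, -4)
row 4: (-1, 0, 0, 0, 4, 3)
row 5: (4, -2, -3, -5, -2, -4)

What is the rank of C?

Row reduce to echelon form.
R2 ← R2 + (3)·R1: [0, -1, 1, 0, -8, -6]
R3 ← R3 + (4)·R1: [0, 0, 2, 2, -12, -8]
R4 ← R4 − R1: [0, 0, -1, -1, 6, 4]
R5 ← R5 + (4)·R1: [0, -2, 1, -1, -10, -8]
R5 ← R5 − (2)·R2: [0, 0, -1, -1, 6, 4]
R4 ← R4 + (1/2)·R3: [0, 0, 0, 0, 0, 0]
R5 ← R5 + (1/2)·R3: [0, 0, 0, 0, 0, 0]
Echelon form has 3 nonzero rows, so rank(C) = 3.

3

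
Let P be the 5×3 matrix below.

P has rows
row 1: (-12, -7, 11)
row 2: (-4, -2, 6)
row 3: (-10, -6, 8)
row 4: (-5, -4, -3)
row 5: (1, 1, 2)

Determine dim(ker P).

Row reduce to echelon form.
R2 ← R2 − (1/3)·R1: [0, 1/3, 7/3]
R3 ← R3 − (5/6)·R1: [0, -1/6, -7/6]
R4 ← R4 − (5/12)·R1: [0, -13/12, -91/12]
R5 ← R5 + (1/12)·R1: [0, 5/12, 35/12]
R3 ← R3 + (1/2)·R2: [0, 0, 0]
R4 ← R4 + (13/4)·R2: [0, 0, 0]
R5 ← R5 − (5/4)·R2: [0, 0, 0]
2 nonzero rows, so rank(P) = 2.
P has 3 columns; by rank–nullity, nullity = 3 − 2 = 1.

1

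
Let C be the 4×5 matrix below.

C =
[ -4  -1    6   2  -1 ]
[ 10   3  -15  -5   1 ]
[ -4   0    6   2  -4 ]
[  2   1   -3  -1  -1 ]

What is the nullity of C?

3

Row reduce to echelon form.
R2 ← R2 + (5/2)·R1: [0, 1/2, 0, 0, -3/2]
R3 ← R3 − R1: [0, 1, 0, 0, -3]
R4 ← R4 + (1/2)·R1: [0, 1/2, 0, 0, -3/2]
R3 ← R3 − (2)·R2: [0, 0, 0, 0, 0]
R4 ← R4 − R2: [0, 0, 0, 0, 0]
2 nonzero rows, so rank(C) = 2.
C has 5 columns; by rank–nullity, nullity = 5 − 2 = 3.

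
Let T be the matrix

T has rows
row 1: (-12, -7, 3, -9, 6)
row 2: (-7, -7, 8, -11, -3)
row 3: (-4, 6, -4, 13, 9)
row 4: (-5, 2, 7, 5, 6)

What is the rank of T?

4

Row reduce to echelon form.
R2 ← R2 − (7/12)·R1: [0, -35/12, 25/4, -23/4, -13/2]
R3 ← R3 − (1/3)·R1: [0, 25/3, -5, 16, 7]
R4 ← R4 − (5/12)·R1: [0, 59/12, 23/4, 35/4, 7/2]
R3 ← R3 + (20/7)·R2: [0, 0, 90/7, -3/7, -81/7]
R4 ← R4 + (59/35)·R2: [0, 0, 114/7, -33/35, -261/35]
R4 ← R4 − (19/15)·R3: [0, 0, 0, -2/5, 36/5]
Echelon form has 4 nonzero rows, so rank(T) = 4.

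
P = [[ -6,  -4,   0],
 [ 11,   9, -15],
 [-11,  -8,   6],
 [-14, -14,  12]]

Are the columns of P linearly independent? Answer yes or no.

yes

Row reduce P to echelon form.
R2 ← R2 + (11/6)·R1: [0, 5/3, -15]
R3 ← R3 − (11/6)·R1: [0, -2/3, 6]
R4 ← R4 − (7/3)·R1: [0, -14/3, 12]
R3 ← R3 + (2/5)·R2: [0, 0, 0]
R4 ← R4 + (14/5)·R2: [0, 0, -30]
Swap R3 ↔ R4
3 pivots among 3 columns.
Every column is a pivot column, so the columns are linearly independent.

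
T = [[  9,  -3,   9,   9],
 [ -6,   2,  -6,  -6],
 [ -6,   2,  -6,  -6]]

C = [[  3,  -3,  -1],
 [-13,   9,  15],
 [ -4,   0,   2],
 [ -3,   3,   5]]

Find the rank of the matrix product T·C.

First compute TC:
[[  3, -27,   9],
 [ -2,  18,  -6],
 [ -2,  18,  -6]]
Now row reduce the product.
R2 ← R2 + (2/3)·R1: [0, 0, 0]
R3 ← R3 + (2/3)·R1: [0, 0, 0]
1 nonzero row, so rank(TC) = 1.

1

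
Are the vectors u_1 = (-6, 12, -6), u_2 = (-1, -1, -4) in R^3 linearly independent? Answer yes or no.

Form the matrix with these vectors as rows and row reduce.
R2 ← R2 − (1/6)·R1: [0, -3, -3]
2 nonzero rows, so the 2 vectors span a space of dimension 2.
Since 2 = 2, the vectors are linearly independent.

yes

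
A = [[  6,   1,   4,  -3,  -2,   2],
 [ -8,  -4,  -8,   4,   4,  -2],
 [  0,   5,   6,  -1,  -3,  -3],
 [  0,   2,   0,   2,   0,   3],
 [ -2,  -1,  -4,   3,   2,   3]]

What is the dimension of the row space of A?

Row reduce to echelon form.
R2 ← R2 + (4/3)·R1: [0, -8/3, -8/3, 0, 4/3, 2/3]
R5 ← R5 + (1/3)·R1: [0, -2/3, -8/3, 2, 4/3, 11/3]
R3 ← R3 + (15/8)·R2: [0, 0, 1, -1, -1/2, -7/4]
R4 ← R4 + (3/4)·R2: [0, 0, -2, 2, 1, 7/2]
R5 ← R5 − (1/4)·R2: [0, 0, -2, 2, 1, 7/2]
R4 ← R4 + (2)·R3: [0, 0, 0, 0, 0, 0]
R5 ← R5 + (2)·R3: [0, 0, 0, 0, 0, 0]
Echelon form has 3 nonzero rows, so rank(A) = 3.
The row space has dimension equal to the rank: 3.

3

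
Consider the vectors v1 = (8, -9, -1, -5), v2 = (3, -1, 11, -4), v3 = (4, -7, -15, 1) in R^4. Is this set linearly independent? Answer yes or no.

Form the matrix with these vectors as rows and row reduce.
R2 ← R2 − (3/8)·R1: [0, 19/8, 91/8, -17/8]
R3 ← R3 − (1/2)·R1: [0, -5/2, -29/2, 7/2]
R3 ← R3 + (20/19)·R2: [0, 0, -48/19, 24/19]
3 nonzero rows, so the 3 vectors span a space of dimension 3.
Since 3 = 3, the vectors are linearly independent.

yes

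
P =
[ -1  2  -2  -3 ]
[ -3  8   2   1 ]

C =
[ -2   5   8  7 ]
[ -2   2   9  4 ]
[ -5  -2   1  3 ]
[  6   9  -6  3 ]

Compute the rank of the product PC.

2

First compute PC:
[[-10, -24,  26, -14],
 [-14,   6,  44,  20]]
Now row reduce the product.
R2 ← R2 − (7/5)·R1: [0, 198/5, 38/5, 198/5]
2 nonzero rows, so rank(PC) = 2.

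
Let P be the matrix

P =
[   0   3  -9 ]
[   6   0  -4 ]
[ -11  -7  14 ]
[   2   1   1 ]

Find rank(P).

3

Row reduce to echelon form.
Swap R1 ↔ R2
R3 ← R3 + (11/6)·R1: [0, -7, 20/3]
R4 ← R4 − (1/3)·R1: [0, 1, 7/3]
R3 ← R3 + (7/3)·R2: [0, 0, -43/3]
R4 ← R4 − (1/3)·R2: [0, 0, 16/3]
R4 ← R4 + (16/43)·R3: [0, 0, 0]
Echelon form has 3 nonzero rows, so rank(P) = 3.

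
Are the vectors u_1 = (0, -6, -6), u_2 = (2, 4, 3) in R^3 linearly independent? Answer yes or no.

yes

Form the matrix with these vectors as rows and row reduce.
Swap R1 ↔ R2
2 nonzero rows, so the 2 vectors span a space of dimension 2.
Since 2 = 2, the vectors are linearly independent.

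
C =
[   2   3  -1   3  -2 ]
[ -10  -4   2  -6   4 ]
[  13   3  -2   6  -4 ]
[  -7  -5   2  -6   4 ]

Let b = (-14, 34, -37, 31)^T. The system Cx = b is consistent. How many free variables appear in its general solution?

3

Row reduce the augmented matrix [C | b].
R2 ← R2 + (5)·R1: [0, 11, -3, 9, -6, -36]
R3 ← R3 − (13/2)·R1: [0, -33/2, 9/2, -27/2, 9, 54]
R4 ← R4 + (7/2)·R1: [0, 11/2, -3/2, 9/2, -3, -18]
R3 ← R3 + (3/2)·R2: [0, 0, 0, 0, 0, 0]
R4 ← R4 − (1/2)·R2: [0, 0, 0, 0, 0, 0]
The echelon form has 2 nonzero rows, and every pivot lies in the first 5 columns, so rank(C) = rank([C|b]) = 2.
The system is consistent.
Free variables = (unknowns) − (rank) = 5 − 2 = 3.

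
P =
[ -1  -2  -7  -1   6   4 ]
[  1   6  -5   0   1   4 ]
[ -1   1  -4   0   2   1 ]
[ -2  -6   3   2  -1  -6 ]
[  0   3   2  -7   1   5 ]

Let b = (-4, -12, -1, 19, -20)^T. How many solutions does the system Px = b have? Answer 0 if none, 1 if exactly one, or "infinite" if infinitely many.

infinite

Row reduce the augmented matrix [P | b].
R2 ← R2 + R1: [0, 4, -12, -1, 7, 8, -16]
R3 ← R3 − R1: [0, 3, 3, 1, -4, -3, 3]
R4 ← R4 − (2)·R1: [0, -2, 17, 4, -13, -14, 27]
R3 ← R3 − (3/4)·R2: [0, 0, 12, 7/4, -37/4, -9, 15]
R4 ← R4 + (1/2)·R2: [0, 0, 11, 7/2, -19/2, -10, 19]
R5 ← R5 − (3/4)·R2: [0, 0, 11, -25/4, -17/4, -1, -8]
R4 ← R4 − (11/12)·R3: [0, 0, 0, 91/48, -49/48, -7/4, 21/4]
R5 ← R5 − (11/12)·R3: [0, 0, 0, -377/48, 203/48, 29/4, -87/4]
R5 ← R5 + (29/7)·R4: [0, 0, 0, 0, 0, 0, 0]
The echelon form has 4 nonzero rows, and every pivot lies in the first 6 columns, so rank(P) = rank([P|b]) = 4.
The system is consistent.
rank = 4 < 6 unknowns, so there are infinitely many solutions.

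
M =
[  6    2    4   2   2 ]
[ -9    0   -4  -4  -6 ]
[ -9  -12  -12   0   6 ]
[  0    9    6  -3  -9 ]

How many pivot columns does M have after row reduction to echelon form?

Row reduce to echelon form.
R2 ← R2 + (3/2)·R1: [0, 3, 2, -1, -3]
R3 ← R3 + (3/2)·R1: [0, -9, -6, 3, 9]
R3 ← R3 + (3)·R2: [0, 0, 0, 0, 0]
R4 ← R4 − (3)·R2: [0, 0, 0, 0, 0]
Echelon form has 2 nonzero rows, so rank(M) = 2.
Each nonzero row contributes one pivot column: 2 pivot columns.

2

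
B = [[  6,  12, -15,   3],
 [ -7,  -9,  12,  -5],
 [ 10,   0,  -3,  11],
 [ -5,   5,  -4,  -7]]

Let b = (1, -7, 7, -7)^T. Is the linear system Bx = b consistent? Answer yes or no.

no

Row reduce the augmented matrix [B | b].
R2 ← R2 + (7/6)·R1: [0, 5, -11/2, -3/2, -35/6]
R3 ← R3 − (5/3)·R1: [0, -20, 22, 6, 16/3]
R4 ← R4 + (5/6)·R1: [0, 15, -33/2, -9/2, -37/6]
R3 ← R3 + (4)·R2: [0, 0, 0, 0, -18]
R4 ← R4 − (3)·R2: [0, 0, 0, 0, 34/3]
R4 ← R4 + (17/27)·R3: [0, 0, 0, 0, 0]
The echelon form has 3 nonzero rows; the last pivot sits in the augmented column, so rank(B) = 2 but rank([B|b]) = 3.
Since the ranks differ, the system is inconsistent.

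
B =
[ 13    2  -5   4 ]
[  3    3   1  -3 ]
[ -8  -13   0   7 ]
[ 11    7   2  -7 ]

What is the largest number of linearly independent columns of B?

3

Row reduce to echelon form.
R2 ← R2 − (3/13)·R1: [0, 33/13, 28/13, -51/13]
R3 ← R3 + (8/13)·R1: [0, -153/13, -40/13, 123/13]
R4 ← R4 − (11/13)·R1: [0, 69/13, 81/13, -135/13]
R3 ← R3 + (51/11)·R2: [0, 0, 76/11, -96/11]
R4 ← R4 − (23/11)·R2: [0, 0, 19/11, -24/11]
R4 ← R4 − (1/4)·R3: [0, 0, 0, 0]
Echelon form has 3 nonzero rows, so rank(B) = 3.
The rank gives the maximum number of linearly independent columns: 3.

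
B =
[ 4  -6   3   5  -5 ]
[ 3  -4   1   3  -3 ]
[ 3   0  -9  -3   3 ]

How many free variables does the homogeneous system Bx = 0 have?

3

Row reduce to echelon form.
R2 ← R2 − (3/4)·R1: [0, 1/2, -5/4, -3/4, 3/4]
R3 ← R3 − (3/4)·R1: [0, 9/2, -45/4, -27/4, 27/4]
R3 ← R3 − (9)·R2: [0, 0, 0, 0, 0]
2 nonzero rows, so rank(B) = 2.
B has 5 columns; by rank–nullity, nullity = 5 − 2 = 3.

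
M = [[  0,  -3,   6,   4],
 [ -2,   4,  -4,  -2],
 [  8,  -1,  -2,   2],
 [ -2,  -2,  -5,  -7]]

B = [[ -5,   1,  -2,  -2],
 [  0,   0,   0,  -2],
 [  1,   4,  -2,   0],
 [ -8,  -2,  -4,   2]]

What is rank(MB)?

First compute MB:
[[-26,  16, -28,  14],
 [ 22, -14,  20,  -8],
 [-58,  -4, -20, -10],
 [ 61,  -8,  42,  -6]]
Now row reduce the product.
R2 ← R2 + (11/13)·R1: [0, -6/13, -48/13, 50/13]
R3 ← R3 − (29/13)·R1: [0, -516/13, 552/13, -536/13]
R4 ← R4 + (61/26)·R1: [0, 384/13, -308/13, 349/13]
R3 ← R3 − (86)·R2: [0, 0, 360, -372]
R4 ← R4 + (64)·R2: [0, 0, -260, 273]
R4 ← R4 + (13/18)·R3: [0, 0, 0, 13/3]
4 nonzero rows, so rank(MB) = 4.

4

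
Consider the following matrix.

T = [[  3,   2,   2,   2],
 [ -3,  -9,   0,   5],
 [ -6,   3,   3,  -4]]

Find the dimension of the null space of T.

Row reduce to echelon form.
R2 ← R2 + R1: [0, -7, 2, 7]
R3 ← R3 + (2)·R1: [0, 7, 7, 0]
R3 ← R3 + R2: [0, 0, 9, 7]
3 nonzero rows, so rank(T) = 3.
T has 4 columns; by rank–nullity, nullity = 4 − 3 = 1.

1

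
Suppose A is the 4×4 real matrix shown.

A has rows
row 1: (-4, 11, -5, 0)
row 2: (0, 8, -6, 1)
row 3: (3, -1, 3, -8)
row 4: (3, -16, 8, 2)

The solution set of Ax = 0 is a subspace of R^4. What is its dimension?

1

Row reduce to echelon form.
R3 ← R3 + (3/4)·R1: [0, 29/4, -3/4, -8]
R4 ← R4 + (3/4)·R1: [0, -31/4, 17/4, 2]
R3 ← R3 − (29/32)·R2: [0, 0, 75/16, -285/32]
R4 ← R4 + (31/32)·R2: [0, 0, -25/16, 95/32]
R4 ← R4 + (1/3)·R3: [0, 0, 0, 0]
3 nonzero rows, so rank(A) = 3.
A has 4 columns; by rank–nullity, nullity = 4 − 3 = 1.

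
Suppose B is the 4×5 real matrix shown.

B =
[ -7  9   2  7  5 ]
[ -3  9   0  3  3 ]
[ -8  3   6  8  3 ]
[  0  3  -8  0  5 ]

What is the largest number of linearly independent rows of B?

3

Row reduce to echelon form.
R2 ← R2 − (3/7)·R1: [0, 36/7, -6/7, 0, 6/7]
R3 ← R3 − (8/7)·R1: [0, -51/7, 26/7, 0, -19/7]
R3 ← R3 + (17/12)·R2: [0, 0, 5/2, 0, -3/2]
R4 ← R4 − (7/12)·R2: [0, 0, -15/2, 0, 9/2]
R4 ← R4 + (3)·R3: [0, 0, 0, 0, 0]
Echelon form has 3 nonzero rows, so rank(B) = 3.
The rank gives the maximum number of linearly independent rows: 3.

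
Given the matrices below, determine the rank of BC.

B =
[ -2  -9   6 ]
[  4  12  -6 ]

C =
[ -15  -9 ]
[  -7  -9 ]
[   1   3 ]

First compute BC:
[[ 99, 117],
 [-150, -162]]
Now row reduce the product.
R2 ← R2 + (50/33)·R1: [0, 168/11]
2 nonzero rows, so rank(BC) = 2.

2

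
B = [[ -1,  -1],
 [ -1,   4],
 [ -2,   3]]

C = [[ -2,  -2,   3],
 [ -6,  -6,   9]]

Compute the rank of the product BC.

First compute BC:
[[  8,   8, -12],
 [-22, -22,  33],
 [-14, -14,  21]]
Now row reduce the product.
R2 ← R2 + (11/4)·R1: [0, 0, 0]
R3 ← R3 + (7/4)·R1: [0, 0, 0]
1 nonzero row, so rank(BC) = 1.

1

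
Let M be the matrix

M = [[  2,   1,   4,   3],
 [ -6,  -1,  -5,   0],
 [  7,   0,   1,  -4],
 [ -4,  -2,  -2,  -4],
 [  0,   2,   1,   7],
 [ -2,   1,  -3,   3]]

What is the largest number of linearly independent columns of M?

4

Row reduce to echelon form.
R2 ← R2 + (3)·R1: [0, 2, 7, 9]
R3 ← R3 − (7/2)·R1: [0, -7/2, -13, -29/2]
R4 ← R4 + (2)·R1: [0, 0, 6, 2]
R6 ← R6 + R1: [0, 2, 1, 6]
R3 ← R3 + (7/4)·R2: [0, 0, -3/4, 5/4]
R5 ← R5 − R2: [0, 0, -6, -2]
R6 ← R6 − R2: [0, 0, -6, -3]
R4 ← R4 + (8)·R3: [0, 0, 0, 12]
R5 ← R5 − (8)·R3: [0, 0, 0, -12]
R6 ← R6 − (8)·R3: [0, 0, 0, -13]
R5 ← R5 + R4: [0, 0, 0, 0]
R6 ← R6 + (13/12)·R4: [0, 0, 0, 0]
Echelon form has 4 nonzero rows, so rank(M) = 4.
The rank gives the maximum number of linearly independent columns: 4.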